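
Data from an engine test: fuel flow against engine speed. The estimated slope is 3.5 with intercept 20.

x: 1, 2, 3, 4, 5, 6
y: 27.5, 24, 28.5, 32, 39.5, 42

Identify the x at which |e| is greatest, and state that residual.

x=1: ŷ = 20 + 3.5·1 = 23.5; e = 27.5 − 23.5 = 4
x=2: ŷ = 20 + 3.5·2 = 27; e = 24 − 27 = -3
x=3: ŷ = 20 + 3.5·3 = 30.5; e = 28.5 − 30.5 = -2
x=4: ŷ = 20 + 3.5·4 = 34; e = 32 − 34 = -2
x=5: ŷ = 20 + 3.5·5 = 37.5; e = 39.5 − 37.5 = 2
x=6: ŷ = 20 + 3.5·6 = 41; e = 42 − 41 = 1
Largest |e| is 4 at x = 1, residual 4.

x = 1, e = 4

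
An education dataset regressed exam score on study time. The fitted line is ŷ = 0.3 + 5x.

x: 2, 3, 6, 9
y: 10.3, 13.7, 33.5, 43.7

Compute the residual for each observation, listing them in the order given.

0, -1.6, 3.2, -1.6

x=2: ŷ = 0.3 + 5·2 = 10.3; e = 10.3 − 10.3 = 0
x=3: ŷ = 0.3 + 5·3 = 15.3; e = 13.7 − 15.3 = -1.6
x=6: ŷ = 0.3 + 5·6 = 30.3; e = 33.5 − 30.3 = 3.2
x=9: ŷ = 0.3 + 5·9 = 45.3; e = 43.7 − 45.3 = -1.6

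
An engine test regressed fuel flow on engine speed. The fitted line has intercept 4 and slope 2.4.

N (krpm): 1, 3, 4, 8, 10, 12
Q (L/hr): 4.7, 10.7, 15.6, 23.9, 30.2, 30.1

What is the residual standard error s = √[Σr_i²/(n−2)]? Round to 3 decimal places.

s = 2.223

N=1: ŷ = 4 + 2.4·1 = 6.4; r = 4.7 − 6.4 = -1.7
N=3: ŷ = 4 + 2.4·3 = 11.2; r = 10.7 − 11.2 = -0.5
N=4: ŷ = 4 + 2.4·4 = 13.6; r = 15.6 − 13.6 = 2
N=8: ŷ = 4 + 2.4·8 = 23.2; r = 23.9 − 23.2 = 0.7
N=10: ŷ = 4 + 2.4·10 = 28; r = 30.2 − 28 = 2.2
N=12: ŷ = 4 + 2.4·12 = 32.8; r = 30.1 − 32.8 = -2.7
SSE = 2.89 + 0.25 + 4 + 0.49 + 4.84 + 7.29 = 19.76
s = √(19.76/4) = √4.94 ≈ 2.223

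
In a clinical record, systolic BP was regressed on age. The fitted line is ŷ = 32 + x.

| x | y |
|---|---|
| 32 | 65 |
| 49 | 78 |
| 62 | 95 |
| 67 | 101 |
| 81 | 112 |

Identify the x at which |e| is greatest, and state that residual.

x=32: ŷ = 32 + 32 = 64; e = 65 − 64 = 1
x=49: ŷ = 32 + 49 = 81; e = 78 − 81 = -3
x=62: ŷ = 32 + 62 = 94; e = 95 − 94 = 1
x=67: ŷ = 32 + 67 = 99; e = 101 − 99 = 2
x=81: ŷ = 32 + 81 = 113; e = 112 − 113 = -1
Largest |e| is 3 at x = 49, residual -3.

x = 49, e = -3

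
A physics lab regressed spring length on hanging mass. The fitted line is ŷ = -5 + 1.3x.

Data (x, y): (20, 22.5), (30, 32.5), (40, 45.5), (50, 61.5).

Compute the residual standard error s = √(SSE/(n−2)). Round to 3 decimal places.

x=20: ŷ = -5 + 1.3·20 = 21; e = 22.5 − 21 = 1.5
x=30: ŷ = -5 + 1.3·30 = 34; e = 32.5 − 34 = -1.5
x=40: ŷ = -5 + 1.3·40 = 47; e = 45.5 − 47 = -1.5
x=50: ŷ = -5 + 1.3·50 = 60; e = 61.5 − 60 = 1.5
SSE = 2.25 + 2.25 + 2.25 + 2.25 = 9
s = √(9/2) = √4.5 ≈ 2.121

s = 2.121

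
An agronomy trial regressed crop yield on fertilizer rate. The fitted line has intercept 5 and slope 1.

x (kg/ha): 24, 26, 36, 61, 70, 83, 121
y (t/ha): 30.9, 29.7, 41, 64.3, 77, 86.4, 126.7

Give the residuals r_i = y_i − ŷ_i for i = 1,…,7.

1.9, -1.3, 0, -1.7, 2, -1.6, 0.7

x=24: ŷ = 5 + 24 = 29; r = 30.9 − 29 = 1.9
x=26: ŷ = 5 + 26 = 31; r = 29.7 − 31 = -1.3
x=36: ŷ = 5 + 36 = 41; r = 41 − 41 = 0
x=61: ŷ = 5 + 61 = 66; r = 64.3 − 66 = -1.7
x=70: ŷ = 5 + 70 = 75; r = 77 − 75 = 2
x=83: ŷ = 5 + 83 = 88; r = 86.4 − 88 = -1.6
x=121: ŷ = 5 + 121 = 126; r = 126.7 − 126 = 0.7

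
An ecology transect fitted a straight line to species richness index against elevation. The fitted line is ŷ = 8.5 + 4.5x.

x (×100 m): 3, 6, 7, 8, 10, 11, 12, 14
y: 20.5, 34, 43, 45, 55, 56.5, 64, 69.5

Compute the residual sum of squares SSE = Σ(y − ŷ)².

SSE = 24.5

x=3: ŷ = 8.5 + 4.5·3 = 22; e = 20.5 − 22 = -1.5
x=6: ŷ = 8.5 + 4.5·6 = 35.5; e = 34 − 35.5 = -1.5
x=7: ŷ = 8.5 + 4.5·7 = 40; e = 43 − 40 = 3
x=8: ŷ = 8.5 + 4.5·8 = 44.5; e = 45 − 44.5 = 0.5
x=10: ŷ = 8.5 + 4.5·10 = 53.5; e = 55 − 53.5 = 1.5
x=11: ŷ = 8.5 + 4.5·11 = 58; e = 56.5 − 58 = -1.5
x=12: ŷ = 8.5 + 4.5·12 = 62.5; e = 64 − 62.5 = 1.5
x=14: ŷ = 8.5 + 4.5·14 = 71.5; e = 69.5 − 71.5 = -2
SSE = 2.25 + 2.25 + 9 + 0.25 + 2.25 + 2.25 + 2.25 + 4 = 24.5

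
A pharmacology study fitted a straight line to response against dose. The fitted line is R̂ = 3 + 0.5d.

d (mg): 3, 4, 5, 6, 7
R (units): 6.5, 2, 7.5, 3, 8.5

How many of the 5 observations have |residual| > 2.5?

d=3: R̂ = 3 + 0.5·3 = 4.5; e = 6.5 − 4.5 = 2
d=4: R̂ = 3 + 0.5·4 = 5; e = 2 − 5 = -3
d=5: R̂ = 3 + 0.5·5 = 5.5; e = 7.5 − 5.5 = 2
d=6: R̂ = 3 + 0.5·6 = 6; e = 3 − 6 = -3
d=7: R̂ = 3 + 0.5·7 = 6.5; e = 8.5 − 6.5 = 2
|e| > 2.5: d=4 (|e|=3), d=6 (|e|=3) → 2

2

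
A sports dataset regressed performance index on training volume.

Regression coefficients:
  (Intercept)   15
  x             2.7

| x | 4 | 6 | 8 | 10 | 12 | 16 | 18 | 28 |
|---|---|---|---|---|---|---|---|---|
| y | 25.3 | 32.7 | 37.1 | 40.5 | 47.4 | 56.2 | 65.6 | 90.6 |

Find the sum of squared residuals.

SSE = 13

x=4: ŷ = 15 + 2.7·4 = 25.8; e = 25.3 − 25.8 = -0.5
x=6: ŷ = 15 + 2.7·6 = 31.2; e = 32.7 − 31.2 = 1.5
x=8: ŷ = 15 + 2.7·8 = 36.6; e = 37.1 − 36.6 = 0.5
x=10: ŷ = 15 + 2.7·10 = 42; e = 40.5 − 42 = -1.5
x=12: ŷ = 15 + 2.7·12 = 47.4; e = 47.4 − 47.4 = 0
x=16: ŷ = 15 + 2.7·16 = 58.2; e = 56.2 − 58.2 = -2
x=18: ŷ = 15 + 2.7·18 = 63.6; e = 65.6 − 63.6 = 2
x=28: ŷ = 15 + 2.7·28 = 90.6; e = 90.6 − 90.6 = 0
SSE = 0.25 + 2.25 + 0.25 + 2.25 + 0 + 4 + 4 + 0 = 13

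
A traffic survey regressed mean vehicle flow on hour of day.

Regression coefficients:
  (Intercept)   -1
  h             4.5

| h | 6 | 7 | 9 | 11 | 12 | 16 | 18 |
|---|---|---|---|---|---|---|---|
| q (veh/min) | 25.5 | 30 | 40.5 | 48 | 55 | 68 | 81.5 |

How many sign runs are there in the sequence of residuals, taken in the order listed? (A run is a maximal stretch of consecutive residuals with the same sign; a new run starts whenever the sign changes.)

h=6: q̂ = -1 + 4.5·6 = 26; r = 25.5 − 26 = -0.5
h=7: q̂ = -1 + 4.5·7 = 30.5; r = 30 − 30.5 = -0.5
h=9: q̂ = -1 + 4.5·9 = 39.5; r = 40.5 − 39.5 = 1
h=11: q̂ = -1 + 4.5·11 = 48.5; r = 48 − 48.5 = -0.5
h=12: q̂ = -1 + 4.5·12 = 53; r = 55 − 53 = 2
h=16: q̂ = -1 + 4.5·16 = 71; r = 68 − 71 = -3
h=18: q̂ = -1 + 4.5·18 = 80; r = 81.5 − 80 = 1.5
Signs: − − + − + − +
Runs: −×2, +×1, −×1, +×1, −×1, +×1 → 6

6 runs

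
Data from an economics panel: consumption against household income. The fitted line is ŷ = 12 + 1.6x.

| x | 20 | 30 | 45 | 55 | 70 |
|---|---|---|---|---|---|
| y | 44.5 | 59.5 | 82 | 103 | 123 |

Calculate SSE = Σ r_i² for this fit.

SSE = 14.5

x=20: ŷ = 12 + 1.6·20 = 44; r = 44.5 − 44 = 0.5
x=30: ŷ = 12 + 1.6·30 = 60; r = 59.5 − 60 = -0.5
x=45: ŷ = 12 + 1.6·45 = 84; r = 82 − 84 = -2
x=55: ŷ = 12 + 1.6·55 = 100; r = 103 − 100 = 3
x=70: ŷ = 12 + 1.6·70 = 124; r = 123 − 124 = -1
SSE = 0.25 + 0.25 + 4 + 9 + 1 = 14.5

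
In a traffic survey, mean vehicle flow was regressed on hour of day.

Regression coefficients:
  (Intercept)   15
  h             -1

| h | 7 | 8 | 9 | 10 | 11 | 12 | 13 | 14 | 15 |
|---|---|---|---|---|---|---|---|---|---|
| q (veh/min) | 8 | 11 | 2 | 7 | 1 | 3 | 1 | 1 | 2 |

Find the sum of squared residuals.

h=7: ŷ = 15 − 7 = 8; e = 8 − 8 = 0
h=8: ŷ = 15 − 8 = 7; e = 11 − 7 = 4
h=9: ŷ = 15 − 9 = 6; e = 2 − 6 = -4
h=10: ŷ = 15 − 10 = 5; e = 7 − 5 = 2
h=11: ŷ = 15 − 11 = 4; e = 1 − 4 = -3
h=12: ŷ = 15 − 12 = 3; e = 3 − 3 = 0
h=13: ŷ = 15 − 13 = 2; e = 1 − 2 = -1
h=14: ŷ = 15 − 14 = 1; e = 1 − 1 = 0
h=15: ŷ = 15 − 15 = 0; e = 2 − 0 = 2
SSE = 0 + 16 + 16 + 4 + 9 + 0 + 1 + 0 + 4 = 50

SSE = 50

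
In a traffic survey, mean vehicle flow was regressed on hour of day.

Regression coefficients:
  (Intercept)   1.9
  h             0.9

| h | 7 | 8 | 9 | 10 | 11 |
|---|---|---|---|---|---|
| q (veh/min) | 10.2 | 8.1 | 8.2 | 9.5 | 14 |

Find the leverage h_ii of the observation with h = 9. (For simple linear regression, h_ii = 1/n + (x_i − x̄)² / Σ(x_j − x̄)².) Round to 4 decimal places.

h = 0.2000

h̄ = (7 + 8 + 9 + 10 + 11)/5 = 9
Σ(h − h̄)² = 4 + 1 + 0 + 1 + 4 = 10
h = 1/5 + (0)²/10 = 0.2 + 0 = 0.2000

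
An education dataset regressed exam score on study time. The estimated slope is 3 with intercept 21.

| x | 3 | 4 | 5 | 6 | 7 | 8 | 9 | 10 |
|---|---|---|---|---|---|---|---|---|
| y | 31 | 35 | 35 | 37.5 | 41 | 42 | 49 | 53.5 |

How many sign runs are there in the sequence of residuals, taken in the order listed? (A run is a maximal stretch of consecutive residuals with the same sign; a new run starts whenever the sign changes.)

x=3: ŷ = 21 + 3·3 = 30; e = 31 − 30 = 1
x=4: ŷ = 21 + 3·4 = 33; e = 35 − 33 = 2
x=5: ŷ = 21 + 3·5 = 36; e = 35 − 36 = -1
x=6: ŷ = 21 + 3·6 = 39; e = 37.5 − 39 = -1.5
x=7: ŷ = 21 + 3·7 = 42; e = 41 − 42 = -1
x=8: ŷ = 21 + 3·8 = 45; e = 42 − 45 = -3
x=9: ŷ = 21 + 3·9 = 48; e = 49 − 48 = 1
x=10: ŷ = 21 + 3·10 = 51; e = 53.5 − 51 = 2.5
Signs: + + − − − − + +
Runs: +×2, −×4, +×2 → 3

3 runs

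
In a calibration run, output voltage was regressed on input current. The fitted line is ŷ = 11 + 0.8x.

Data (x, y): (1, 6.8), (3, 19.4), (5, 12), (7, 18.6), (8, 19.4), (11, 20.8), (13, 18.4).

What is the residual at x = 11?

ŷ = 11 + 0.8·11 = 19.8
e = 20.8 − 19.8 = 1

e = 1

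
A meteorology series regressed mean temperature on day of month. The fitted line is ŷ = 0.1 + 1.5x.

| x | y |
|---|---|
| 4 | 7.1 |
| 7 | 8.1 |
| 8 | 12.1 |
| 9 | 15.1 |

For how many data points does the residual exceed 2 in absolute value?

x=4: ŷ = 0.1 + 1.5·4 = 6.1; e = 7.1 − 6.1 = 1
x=7: ŷ = 0.1 + 1.5·7 = 10.6; e = 8.1 − 10.6 = -2.5
x=8: ŷ = 0.1 + 1.5·8 = 12.1; e = 12.1 − 12.1 = 0
x=9: ŷ = 0.1 + 1.5·9 = 13.6; e = 15.1 − 13.6 = 1.5
|e| > 2: x=7 (|e|=2.5) → 1

1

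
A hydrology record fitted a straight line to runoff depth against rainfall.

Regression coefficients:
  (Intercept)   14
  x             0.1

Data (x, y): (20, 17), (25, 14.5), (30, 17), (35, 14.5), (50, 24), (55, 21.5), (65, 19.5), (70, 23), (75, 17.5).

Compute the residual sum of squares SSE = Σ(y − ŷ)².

x=20: ŷ = 14 + 0.1·20 = 16; r = 17 − 16 = 1
x=25: ŷ = 14 + 0.1·25 = 16.5; r = 14.5 − 16.5 = -2
x=30: ŷ = 14 + 0.1·30 = 17; r = 17 − 17 = 0
x=35: ŷ = 14 + 0.1·35 = 17.5; r = 14.5 − 17.5 = -3
x=50: ŷ = 14 + 0.1·50 = 19; r = 24 − 19 = 5
x=55: ŷ = 14 + 0.1·55 = 19.5; r = 21.5 − 19.5 = 2
x=65: ŷ = 14 + 0.1·65 = 20.5; r = 19.5 − 20.5 = -1
x=70: ŷ = 14 + 0.1·70 = 21; r = 23 − 21 = 2
x=75: ŷ = 14 + 0.1·75 = 21.5; r = 17.5 − 21.5 = -4
SSE = 1 + 4 + 0 + 9 + 25 + 4 + 1 + 4 + 16 = 64

SSE = 64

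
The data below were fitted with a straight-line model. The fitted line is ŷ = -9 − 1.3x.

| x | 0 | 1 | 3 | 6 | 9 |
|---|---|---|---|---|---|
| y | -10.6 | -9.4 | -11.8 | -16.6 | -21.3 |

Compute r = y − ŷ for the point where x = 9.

r = -0.6

ŷ = -9 − 1.3·9 = -20.7
r = -21.3 − (-20.7) = -0.6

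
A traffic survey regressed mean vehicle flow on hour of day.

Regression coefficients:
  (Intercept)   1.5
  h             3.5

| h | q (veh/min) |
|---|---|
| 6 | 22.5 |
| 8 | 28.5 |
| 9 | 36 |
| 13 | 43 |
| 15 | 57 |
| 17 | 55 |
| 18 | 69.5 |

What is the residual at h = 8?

e = -1

q̂ = 1.5 + 3.5·8 = 29.5
e = 28.5 − 29.5 = -1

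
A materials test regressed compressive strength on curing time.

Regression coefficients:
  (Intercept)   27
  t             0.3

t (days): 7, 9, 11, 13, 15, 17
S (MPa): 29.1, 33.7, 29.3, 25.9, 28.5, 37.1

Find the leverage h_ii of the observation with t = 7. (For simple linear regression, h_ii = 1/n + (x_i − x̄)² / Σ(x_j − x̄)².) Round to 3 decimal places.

t̄ = (7 + 9 + 11 + 13 + 15 + 17)/6 = 12
Σ(t − t̄)² = 25 + 9 + 1 + 1 + 9 + 25 = 70
h = 1/6 + (-5)²/70 = 0.166667 + 0.357143 = 0.524

h = 0.524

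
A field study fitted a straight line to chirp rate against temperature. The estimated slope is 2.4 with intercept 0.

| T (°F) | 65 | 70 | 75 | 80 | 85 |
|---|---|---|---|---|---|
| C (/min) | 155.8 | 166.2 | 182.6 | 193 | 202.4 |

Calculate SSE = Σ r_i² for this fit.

T=65: Ĉ = 2.4·65 = 156; r = 155.8 − 156 = -0.2
T=70: Ĉ = 2.4·70 = 168; r = 166.2 − 168 = -1.8
T=75: Ĉ = 2.4·75 = 180; r = 182.6 − 180 = 2.6
T=80: Ĉ = 2.4·80 = 192; r = 193 − 192 = 1
T=85: Ĉ = 2.4·85 = 204; r = 202.4 − 204 = -1.6
SSE = 0.04 + 3.24 + 6.76 + 1 + 2.56 = 13.6

SSE = 13.6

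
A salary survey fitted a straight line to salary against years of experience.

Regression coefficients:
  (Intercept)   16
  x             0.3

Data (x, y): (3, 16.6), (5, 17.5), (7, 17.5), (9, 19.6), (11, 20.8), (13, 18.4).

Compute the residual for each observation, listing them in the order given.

x=3: ŷ = 16 + 0.3·3 = 16.9; e = 16.6 − 16.9 = -0.3
x=5: ŷ = 16 + 0.3·5 = 17.5; e = 17.5 − 17.5 = 0
x=7: ŷ = 16 + 0.3·7 = 18.1; e = 17.5 − 18.1 = -0.6
x=9: ŷ = 16 + 0.3·9 = 18.7; e = 19.6 − 18.7 = 0.9
x=11: ŷ = 16 + 0.3·11 = 19.3; e = 20.8 − 19.3 = 1.5
x=13: ŷ = 16 + 0.3·13 = 19.9; e = 18.4 − 19.9 = -1.5

-0.3, 0, -0.6, 0.9, 1.5, -1.5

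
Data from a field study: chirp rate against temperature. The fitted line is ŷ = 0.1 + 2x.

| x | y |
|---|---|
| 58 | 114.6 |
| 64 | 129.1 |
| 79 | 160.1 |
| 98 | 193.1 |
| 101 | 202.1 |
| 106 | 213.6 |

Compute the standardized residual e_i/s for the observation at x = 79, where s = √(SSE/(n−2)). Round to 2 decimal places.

0.93

x=58: ŷ = 0.1 + 2·58 = 116.1; e = 114.6 − 116.1 = -1.5
x=64: ŷ = 0.1 + 2·64 = 128.1; e = 129.1 − 128.1 = 1
x=79: ŷ = 0.1 + 2·79 = 158.1; e = 160.1 − 158.1 = 2
x=98: ŷ = 0.1 + 2·98 = 196.1; e = 193.1 − 196.1 = -3
x=101: ŷ = 0.1 + 2·101 = 202.1; e = 202.1 − 202.1 = 0
x=106: ŷ = 0.1 + 2·106 = 212.1; e = 213.6 − 212.1 = 1.5
SSE = 2.25 + 1 + 4 + 9 + 0 + 2.25 = 18.5
s = √(18.5/4) = 2.15058
e/s = 2 / 2.15058 = 0.93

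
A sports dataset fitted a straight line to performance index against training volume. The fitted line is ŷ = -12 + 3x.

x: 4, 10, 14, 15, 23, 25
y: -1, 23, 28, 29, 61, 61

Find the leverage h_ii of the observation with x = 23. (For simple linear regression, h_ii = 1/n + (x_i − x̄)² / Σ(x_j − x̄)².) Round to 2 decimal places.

h = 0.36

x̄ = (4 + 10 + 14 + 15 + 23 + 25)/6 = 15.1667
Σ(x − x̄)² = 124.694 + 26.6944 + 1.36111 + 0.0277778 + 61.3611 + 96.6944 = 310.833
h = 1/6 + (7.83333)²/310.833 = 0.166667 + 0.197408 = 0.36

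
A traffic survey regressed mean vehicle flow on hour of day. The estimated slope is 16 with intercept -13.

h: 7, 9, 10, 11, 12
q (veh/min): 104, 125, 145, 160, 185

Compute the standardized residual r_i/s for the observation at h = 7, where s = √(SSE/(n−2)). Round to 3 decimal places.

h=7: q̂ = -13 + 16·7 = 99; r = 104 − 99 = 5
h=9: q̂ = -13 + 16·9 = 131; r = 125 − 131 = -6
h=10: q̂ = -13 + 16·10 = 147; r = 145 − 147 = -2
h=11: q̂ = -13 + 16·11 = 163; r = 160 − 163 = -3
h=12: q̂ = -13 + 16·12 = 179; r = 185 − 179 = 6
SSE = 25 + 36 + 4 + 9 + 36 = 110
s = √(110/3) = 6.0553
r/s = 5 / 6.0553 = 0.826

0.826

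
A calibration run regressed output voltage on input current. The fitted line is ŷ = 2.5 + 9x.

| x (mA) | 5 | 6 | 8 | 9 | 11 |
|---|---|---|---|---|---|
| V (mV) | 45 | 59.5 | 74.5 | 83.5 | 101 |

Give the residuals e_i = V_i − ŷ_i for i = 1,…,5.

-2.5, 3, 0, 0, -0.5

x=5: ŷ = 2.5 + 9·5 = 47.5; e = 45 − 47.5 = -2.5
x=6: ŷ = 2.5 + 9·6 = 56.5; e = 59.5 − 56.5 = 3
x=8: ŷ = 2.5 + 9·8 = 74.5; e = 74.5 − 74.5 = 0
x=9: ŷ = 2.5 + 9·9 = 83.5; e = 83.5 − 83.5 = 0
x=11: ŷ = 2.5 + 9·11 = 101.5; e = 101 − 101.5 = -0.5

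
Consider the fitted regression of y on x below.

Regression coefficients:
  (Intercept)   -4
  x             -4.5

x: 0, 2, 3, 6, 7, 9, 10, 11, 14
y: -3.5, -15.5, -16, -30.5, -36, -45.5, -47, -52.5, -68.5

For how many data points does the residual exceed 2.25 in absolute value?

x=0: ŷ = -4 − 4.5·0 = -4; e = -3.5 − (-4) = 0.5
x=2: ŷ = -4 − 4.5·2 = -13; e = -15.5 − (-13) = -2.5
x=3: ŷ = -4 − 4.5·3 = -17.5; e = -16 − (-17.5) = 1.5
x=6: ŷ = -4 − 4.5·6 = -31; e = -30.5 − (-31) = 0.5
x=7: ŷ = -4 − 4.5·7 = -35.5; e = -36 − (-35.5) = -0.5
x=9: ŷ = -4 − 4.5·9 = -44.5; e = -45.5 − (-44.5) = -1
x=10: ŷ = -4 − 4.5·10 = -49; e = -47 − (-49) = 2
x=11: ŷ = -4 − 4.5·11 = -53.5; e = -52.5 − (-53.5) = 1
x=14: ŷ = -4 − 4.5·14 = -67; e = -68.5 − (-67) = -1.5
|e| > 2.25: x=2 (|e|=2.5) → 1

1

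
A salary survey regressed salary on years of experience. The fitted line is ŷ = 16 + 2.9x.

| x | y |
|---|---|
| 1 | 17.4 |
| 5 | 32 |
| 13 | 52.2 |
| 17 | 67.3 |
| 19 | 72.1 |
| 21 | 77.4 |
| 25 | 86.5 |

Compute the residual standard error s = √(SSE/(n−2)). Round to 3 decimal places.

s = 1.789

x=1: ŷ = 16 + 2.9·1 = 18.9; r = 17.4 − 18.9 = -1.5
x=5: ŷ = 16 + 2.9·5 = 30.5; r = 32 − 30.5 = 1.5
x=13: ŷ = 16 + 2.9·13 = 53.7; r = 52.2 − 53.7 = -1.5
x=17: ŷ = 16 + 2.9·17 = 65.3; r = 67.3 − 65.3 = 2
x=19: ŷ = 16 + 2.9·19 = 71.1; r = 72.1 − 71.1 = 1
x=21: ŷ = 16 + 2.9·21 = 76.9; r = 77.4 − 76.9 = 0.5
x=25: ŷ = 16 + 2.9·25 = 88.5; r = 86.5 − 88.5 = -2
SSE = 2.25 + 2.25 + 2.25 + 4 + 1 + 0.25 + 4 = 16
s = √(16/5) = √3.2 ≈ 1.789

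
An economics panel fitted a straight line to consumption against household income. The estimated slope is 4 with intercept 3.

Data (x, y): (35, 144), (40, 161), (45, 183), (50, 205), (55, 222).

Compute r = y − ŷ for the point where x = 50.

ŷ = 3 + 4·50 = 203
r = 205 − 203 = 2

r = 2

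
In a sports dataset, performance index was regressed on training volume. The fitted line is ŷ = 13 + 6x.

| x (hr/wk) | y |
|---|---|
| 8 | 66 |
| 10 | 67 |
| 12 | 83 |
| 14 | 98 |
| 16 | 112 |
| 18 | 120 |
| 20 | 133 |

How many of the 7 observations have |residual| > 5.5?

1

x=8: ŷ = 13 + 6·8 = 61; r = 66 − 61 = 5
x=10: ŷ = 13 + 6·10 = 73; r = 67 − 73 = -6
x=12: ŷ = 13 + 6·12 = 85; r = 83 − 85 = -2
x=14: ŷ = 13 + 6·14 = 97; r = 98 − 97 = 1
x=16: ŷ = 13 + 6·16 = 109; r = 112 − 109 = 3
x=18: ŷ = 13 + 6·18 = 121; r = 120 − 121 = -1
x=20: ŷ = 13 + 6·20 = 133; r = 133 − 133 = 0
|r| > 5.5: x=10 (|r|=6) → 1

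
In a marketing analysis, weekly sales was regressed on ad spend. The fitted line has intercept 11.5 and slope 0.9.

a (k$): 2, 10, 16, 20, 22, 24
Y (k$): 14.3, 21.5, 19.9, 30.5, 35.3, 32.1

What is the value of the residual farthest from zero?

e = -6

a=2: ŷ = 11.5 + 0.9·2 = 13.3; e = 14.3 − 13.3 = 1
a=10: ŷ = 11.5 + 0.9·10 = 20.5; e = 21.5 − 20.5 = 1
a=16: ŷ = 11.5 + 0.9·16 = 25.9; e = 19.9 − 25.9 = -6
a=20: ŷ = 11.5 + 0.9·20 = 29.5; e = 30.5 − 29.5 = 1
a=22: ŷ = 11.5 + 0.9·22 = 31.3; e = 35.3 − 31.3 = 4
a=24: ŷ = 11.5 + 0.9·24 = 33.1; e = 32.1 − 33.1 = -1
Largest |e| is 6 at a = 16, residual -6.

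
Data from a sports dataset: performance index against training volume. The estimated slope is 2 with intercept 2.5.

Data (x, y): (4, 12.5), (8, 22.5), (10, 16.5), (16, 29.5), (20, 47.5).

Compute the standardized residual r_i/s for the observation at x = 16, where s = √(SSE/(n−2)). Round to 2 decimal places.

-0.84

x=4: ŷ = 2.5 + 2·4 = 10.5; r = 12.5 − 10.5 = 2
x=8: ŷ = 2.5 + 2·8 = 18.5; r = 22.5 − 18.5 = 4
x=10: ŷ = 2.5 + 2·10 = 22.5; r = 16.5 − 22.5 = -6
x=16: ŷ = 2.5 + 2·16 = 34.5; r = 29.5 − 34.5 = -5
x=20: ŷ = 2.5 + 2·20 = 42.5; r = 47.5 − 42.5 = 5
SSE = 4 + 16 + 36 + 25 + 25 = 106
s = √(106/3) = 5.94418
r/s = -5 / 5.94418 = -0.84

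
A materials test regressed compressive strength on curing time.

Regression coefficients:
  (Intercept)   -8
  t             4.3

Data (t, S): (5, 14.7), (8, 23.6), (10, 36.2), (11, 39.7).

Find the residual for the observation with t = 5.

Ŝ = -8 + 4.3·5 = 13.5
r = 14.7 − 13.5 = 1.2

r = 1.2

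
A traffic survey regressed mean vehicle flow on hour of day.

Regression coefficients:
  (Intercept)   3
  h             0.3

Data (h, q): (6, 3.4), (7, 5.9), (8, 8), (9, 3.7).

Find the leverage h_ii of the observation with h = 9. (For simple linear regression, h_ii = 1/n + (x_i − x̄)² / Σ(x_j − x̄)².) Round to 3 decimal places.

h̄ = (6 + 7 + 8 + 9)/4 = 7.5
Σ(h − h̄)² = 2.25 + 0.25 + 0.25 + 2.25 = 5
h = 1/4 + (1.5)²/5 = 0.25 + 0.45 = 0.700

h = 0.700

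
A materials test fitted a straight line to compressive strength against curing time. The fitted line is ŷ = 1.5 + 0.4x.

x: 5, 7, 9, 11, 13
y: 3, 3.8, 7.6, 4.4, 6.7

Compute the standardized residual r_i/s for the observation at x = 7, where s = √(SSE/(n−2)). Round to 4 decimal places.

x=5: ŷ = 1.5 + 0.4·5 = 3.5; r = 3 − 3.5 = -0.5
x=7: ŷ = 1.5 + 0.4·7 = 4.3; r = 3.8 − 4.3 = -0.5
x=9: ŷ = 1.5 + 0.4·9 = 5.1; r = 7.6 − 5.1 = 2.5
x=11: ŷ = 1.5 + 0.4·11 = 5.9; r = 4.4 − 5.9 = -1.5
x=13: ŷ = 1.5 + 0.4·13 = 6.7; r = 6.7 − 6.7 = 0
SSE = 0.25 + 0.25 + 6.25 + 2.25 + 0 = 9
s = √(9/3) = 1.73205
r/s = -0.5 / 1.73205 = -0.2887

-0.2887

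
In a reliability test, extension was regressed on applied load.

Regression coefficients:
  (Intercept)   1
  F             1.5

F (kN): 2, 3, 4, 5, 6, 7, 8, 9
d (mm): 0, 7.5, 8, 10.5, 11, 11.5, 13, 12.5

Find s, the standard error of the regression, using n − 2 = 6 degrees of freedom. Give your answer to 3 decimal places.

s = 2.236

F=2: d̂ = 1 + 1.5·2 = 4; e = 0 − 4 = -4
F=3: d̂ = 1 + 1.5·3 = 5.5; e = 7.5 − 5.5 = 2
F=4: d̂ = 1 + 1.5·4 = 7; e = 8 − 7 = 1
F=5: d̂ = 1 + 1.5·5 = 8.5; e = 10.5 − 8.5 = 2
F=6: d̂ = 1 + 1.5·6 = 10; e = 11 − 10 = 1
F=7: d̂ = 1 + 1.5·7 = 11.5; e = 11.5 − 11.5 = 0
F=8: d̂ = 1 + 1.5·8 = 13; e = 13 − 13 = 0
F=9: d̂ = 1 + 1.5·9 = 14.5; e = 12.5 − 14.5 = -2
SSE = 16 + 4 + 1 + 4 + 1 + 0 + 0 + 4 = 30
s = √(30/6) = √5 ≈ 2.236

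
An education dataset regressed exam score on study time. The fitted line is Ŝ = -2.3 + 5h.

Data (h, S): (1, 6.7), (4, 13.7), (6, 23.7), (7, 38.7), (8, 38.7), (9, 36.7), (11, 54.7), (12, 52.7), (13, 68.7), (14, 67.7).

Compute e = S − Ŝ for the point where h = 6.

e = -4

Ŝ = -2.3 + 5·6 = 27.7
e = 23.7 − 27.7 = -4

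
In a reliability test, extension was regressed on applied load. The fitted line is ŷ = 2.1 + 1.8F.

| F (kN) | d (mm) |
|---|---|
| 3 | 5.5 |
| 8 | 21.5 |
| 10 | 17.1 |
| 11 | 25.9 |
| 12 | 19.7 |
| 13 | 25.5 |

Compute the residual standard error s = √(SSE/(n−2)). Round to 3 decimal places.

s = 4.183

F=3: ŷ = 2.1 + 1.8·3 = 7.5; e = 5.5 − 7.5 = -2
F=8: ŷ = 2.1 + 1.8·8 = 16.5; e = 21.5 − 16.5 = 5
F=10: ŷ = 2.1 + 1.8·10 = 20.1; e = 17.1 − 20.1 = -3
F=11: ŷ = 2.1 + 1.8·11 = 21.9; e = 25.9 − 21.9 = 4
F=12: ŷ = 2.1 + 1.8·12 = 23.7; e = 19.7 − 23.7 = -4
F=13: ŷ = 2.1 + 1.8·13 = 25.5; e = 25.5 − 25.5 = 0
SSE = 4 + 25 + 9 + 16 + 16 + 0 = 70
s = √(70/4) = √17.5 ≈ 4.183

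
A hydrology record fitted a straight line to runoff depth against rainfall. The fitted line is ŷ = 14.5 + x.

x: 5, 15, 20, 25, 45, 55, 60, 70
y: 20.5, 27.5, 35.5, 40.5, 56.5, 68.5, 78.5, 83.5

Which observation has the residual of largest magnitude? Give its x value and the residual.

x = 60, e = 4

x=5: ŷ = 14.5 + 5 = 19.5; e = 20.5 − 19.5 = 1
x=15: ŷ = 14.5 + 15 = 29.5; e = 27.5 − 29.5 = -2
x=20: ŷ = 14.5 + 20 = 34.5; e = 35.5 − 34.5 = 1
x=25: ŷ = 14.5 + 25 = 39.5; e = 40.5 − 39.5 = 1
x=45: ŷ = 14.5 + 45 = 59.5; e = 56.5 − 59.5 = -3
x=55: ŷ = 14.5 + 55 = 69.5; e = 68.5 − 69.5 = -1
x=60: ŷ = 14.5 + 60 = 74.5; e = 78.5 − 74.5 = 4
x=70: ŷ = 14.5 + 70 = 84.5; e = 83.5 − 84.5 = -1
Largest |e| is 4 at x = 60, residual 4.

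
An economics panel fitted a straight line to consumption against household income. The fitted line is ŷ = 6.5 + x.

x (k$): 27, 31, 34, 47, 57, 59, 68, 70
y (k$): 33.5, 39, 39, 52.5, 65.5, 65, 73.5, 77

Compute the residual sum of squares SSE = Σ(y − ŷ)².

x=27: ŷ = 6.5 + 27 = 33.5; e = 33.5 − 33.5 = 0
x=31: ŷ = 6.5 + 31 = 37.5; e = 39 − 37.5 = 1.5
x=34: ŷ = 6.5 + 34 = 40.5; e = 39 − 40.5 = -1.5
x=47: ŷ = 6.5 + 47 = 53.5; e = 52.5 − 53.5 = -1
x=57: ŷ = 6.5 + 57 = 63.5; e = 65.5 − 63.5 = 2
x=59: ŷ = 6.5 + 59 = 65.5; e = 65 − 65.5 = -0.5
x=68: ŷ = 6.5 + 68 = 74.5; e = 73.5 − 74.5 = -1
x=70: ŷ = 6.5 + 70 = 76.5; e = 77 − 76.5 = 0.5
SSE = 0 + 2.25 + 2.25 + 1 + 4 + 0.25 + 1 + 0.25 = 11

SSE = 11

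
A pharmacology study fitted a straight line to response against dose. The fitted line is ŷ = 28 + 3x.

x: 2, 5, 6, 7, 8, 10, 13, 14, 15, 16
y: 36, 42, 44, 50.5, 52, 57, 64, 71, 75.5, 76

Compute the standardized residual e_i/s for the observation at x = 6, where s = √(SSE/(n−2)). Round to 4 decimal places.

x=2: ŷ = 28 + 3·2 = 34; e = 36 − 34 = 2
x=5: ŷ = 28 + 3·5 = 43; e = 42 − 43 = -1
x=6: ŷ = 28 + 3·6 = 46; e = 44 − 46 = -2
x=7: ŷ = 28 + 3·7 = 49; e = 50.5 − 49 = 1.5
x=8: ŷ = 28 + 3·8 = 52; e = 52 − 52 = 0
x=10: ŷ = 28 + 3·10 = 58; e = 57 − 58 = -1
x=13: ŷ = 28 + 3·13 = 67; e = 64 − 67 = -3
x=14: ŷ = 28 + 3·14 = 70; e = 71 − 70 = 1
x=15: ŷ = 28 + 3·15 = 73; e = 75.5 − 73 = 2.5
x=16: ŷ = 28 + 3·16 = 76; e = 76 − 76 = 0
SSE = 4 + 1 + 4 + 2.25 + 0 + 1 + 9 + 1 + 6.25 + 0 = 28.5
s = √(28.5/8) = 1.88746
e/s = -2 / 1.88746 = -1.0596

-1.0596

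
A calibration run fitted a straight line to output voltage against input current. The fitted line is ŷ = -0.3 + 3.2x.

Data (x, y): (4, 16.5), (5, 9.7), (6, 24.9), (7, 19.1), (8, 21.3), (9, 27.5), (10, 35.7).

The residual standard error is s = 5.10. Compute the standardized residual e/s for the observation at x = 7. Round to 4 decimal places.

-0.5882

ŷ = -0.3 + 3.2·7 = 22.1
e = 19.1 − 22.1 = -3
e/s = -3 / 5.10 = -0.5882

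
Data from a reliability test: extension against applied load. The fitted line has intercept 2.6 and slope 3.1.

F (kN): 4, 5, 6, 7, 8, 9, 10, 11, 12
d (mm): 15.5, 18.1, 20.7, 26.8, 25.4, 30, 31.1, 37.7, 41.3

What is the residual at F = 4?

d̂ = 2.6 + 3.1·4 = 15
r = 15.5 − 15 = 0.5

r = 0.5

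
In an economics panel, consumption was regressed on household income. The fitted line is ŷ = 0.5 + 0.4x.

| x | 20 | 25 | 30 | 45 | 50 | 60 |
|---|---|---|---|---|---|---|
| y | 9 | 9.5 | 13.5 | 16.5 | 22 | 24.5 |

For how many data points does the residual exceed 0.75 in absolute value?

4

x=20: ŷ = 0.5 + 0.4·20 = 8.5; r = 9 − 8.5 = 0.5
x=25: ŷ = 0.5 + 0.4·25 = 10.5; r = 9.5 − 10.5 = -1
x=30: ŷ = 0.5 + 0.4·30 = 12.5; r = 13.5 − 12.5 = 1
x=45: ŷ = 0.5 + 0.4·45 = 18.5; r = 16.5 − 18.5 = -2
x=50: ŷ = 0.5 + 0.4·50 = 20.5; r = 22 − 20.5 = 1.5
x=60: ŷ = 0.5 + 0.4·60 = 24.5; r = 24.5 − 24.5 = 0
|r| > 0.75: x=25 (|r|=1), x=30 (|r|=1), x=45 (|r|=2), x=50 (|r|=1.5) → 4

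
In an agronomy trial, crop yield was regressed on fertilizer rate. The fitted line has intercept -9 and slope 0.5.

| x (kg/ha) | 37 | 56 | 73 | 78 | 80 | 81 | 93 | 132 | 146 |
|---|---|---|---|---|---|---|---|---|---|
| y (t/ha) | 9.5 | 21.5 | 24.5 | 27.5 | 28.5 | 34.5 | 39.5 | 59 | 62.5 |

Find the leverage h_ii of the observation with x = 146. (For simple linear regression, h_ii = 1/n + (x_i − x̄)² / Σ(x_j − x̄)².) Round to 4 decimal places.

h = 0.4929

x̄ = (37 + 56 + 73 + 78 + 80 + 81 + 93 + 132 + 146)/9 = 86.2222
Σ(x − x̄)² = 2422.83 + 913.383 + 174.827 + 67.6049 + 38.716 + 27.2716 + 45.9383 + 2095.6 + 3573.38 = 9359.56
h = 1/9 + (59.7778)²/9359.56 = 0.111111 + 0.38179 = 0.4929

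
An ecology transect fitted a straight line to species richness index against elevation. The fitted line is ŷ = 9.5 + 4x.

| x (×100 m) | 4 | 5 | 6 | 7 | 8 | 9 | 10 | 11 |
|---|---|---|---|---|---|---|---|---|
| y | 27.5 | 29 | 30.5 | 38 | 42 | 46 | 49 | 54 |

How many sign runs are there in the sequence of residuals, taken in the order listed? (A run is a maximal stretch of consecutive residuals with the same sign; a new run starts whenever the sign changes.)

5 runs

x=4: ŷ = 9.5 + 4·4 = 25.5; e = 27.5 − 25.5 = 2
x=5: ŷ = 9.5 + 4·5 = 29.5; e = 29 − 29.5 = -0.5
x=6: ŷ = 9.5 + 4·6 = 33.5; e = 30.5 − 33.5 = -3
x=7: ŷ = 9.5 + 4·7 = 37.5; e = 38 − 37.5 = 0.5
x=8: ŷ = 9.5 + 4·8 = 41.5; e = 42 − 41.5 = 0.5
x=9: ŷ = 9.5 + 4·9 = 45.5; e = 46 − 45.5 = 0.5
x=10: ŷ = 9.5 + 4·10 = 49.5; e = 49 − 49.5 = -0.5
x=11: ŷ = 9.5 + 4·11 = 53.5; e = 54 − 53.5 = 0.5
Signs: + − − + + + − +
Runs: +×1, −×2, +×3, −×1, +×1 → 5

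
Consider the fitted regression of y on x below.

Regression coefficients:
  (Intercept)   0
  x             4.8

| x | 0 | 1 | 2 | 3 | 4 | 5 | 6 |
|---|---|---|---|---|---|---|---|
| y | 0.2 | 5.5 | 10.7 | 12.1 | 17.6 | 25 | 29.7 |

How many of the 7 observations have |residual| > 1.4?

2

x=0: ŷ = 4.8·0 = 0; e = 0.2 − 0 = 0.2
x=1: ŷ = 4.8·1 = 4.8; e = 5.5 − 4.8 = 0.7
x=2: ŷ = 4.8·2 = 9.6; e = 10.7 − 9.6 = 1.1
x=3: ŷ = 4.8·3 = 14.4; e = 12.1 − 14.4 = -2.3
x=4: ŷ = 4.8·4 = 19.2; e = 17.6 − 19.2 = -1.6
x=5: ŷ = 4.8·5 = 24; e = 25 − 24 = 1
x=6: ŷ = 4.8·6 = 28.8; e = 29.7 − 28.8 = 0.9
|e| > 1.4: x=3 (|e|=2.3), x=4 (|e|=1.6) → 2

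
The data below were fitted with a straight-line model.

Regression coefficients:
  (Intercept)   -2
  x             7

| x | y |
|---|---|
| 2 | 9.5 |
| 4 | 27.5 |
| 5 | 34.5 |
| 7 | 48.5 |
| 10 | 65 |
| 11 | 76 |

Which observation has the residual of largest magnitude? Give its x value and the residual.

x = 10, r = -3

x=2: ŷ = -2 + 7·2 = 12; r = 9.5 − 12 = -2.5
x=4: ŷ = -2 + 7·4 = 26; r = 27.5 − 26 = 1.5
x=5: ŷ = -2 + 7·5 = 33; r = 34.5 − 33 = 1.5
x=7: ŷ = -2 + 7·7 = 47; r = 48.5 − 47 = 1.5
x=10: ŷ = -2 + 7·10 = 68; r = 65 − 68 = -3
x=11: ŷ = -2 + 7·11 = 75; r = 76 − 75 = 1
Largest |r| is 3 at x = 10, residual -3.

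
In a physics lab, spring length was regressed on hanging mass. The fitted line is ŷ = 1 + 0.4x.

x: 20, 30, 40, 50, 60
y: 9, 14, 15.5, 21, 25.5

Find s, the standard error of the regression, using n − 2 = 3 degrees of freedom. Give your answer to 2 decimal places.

s = 1.08

x=20: ŷ = 1 + 0.4·20 = 9; e = 9 − 9 = 0
x=30: ŷ = 1 + 0.4·30 = 13; e = 14 − 13 = 1
x=40: ŷ = 1 + 0.4·40 = 17; e = 15.5 − 17 = -1.5
x=50: ŷ = 1 + 0.4·50 = 21; e = 21 − 21 = 0
x=60: ŷ = 1 + 0.4·60 = 25; e = 25.5 − 25 = 0.5
SSE = 0 + 1 + 2.25 + 0 + 0.25 = 3.5
s = √(3.5/3) = √1.16667 ≈ 1.08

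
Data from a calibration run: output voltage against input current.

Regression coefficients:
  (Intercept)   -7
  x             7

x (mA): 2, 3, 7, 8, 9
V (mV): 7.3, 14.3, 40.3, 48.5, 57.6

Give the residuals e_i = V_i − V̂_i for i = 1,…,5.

x=2: V̂ = -7 + 7·2 = 7; e = 7.3 − 7 = 0.3
x=3: V̂ = -7 + 7·3 = 14; e = 14.3 − 14 = 0.3
x=7: V̂ = -7 + 7·7 = 42; e = 40.3 − 42 = -1.7
x=8: V̂ = -7 + 7·8 = 49; e = 48.5 − 49 = -0.5
x=9: V̂ = -7 + 7·9 = 56; e = 57.6 − 56 = 1.6

0.3, 0.3, -1.7, -0.5, 1.6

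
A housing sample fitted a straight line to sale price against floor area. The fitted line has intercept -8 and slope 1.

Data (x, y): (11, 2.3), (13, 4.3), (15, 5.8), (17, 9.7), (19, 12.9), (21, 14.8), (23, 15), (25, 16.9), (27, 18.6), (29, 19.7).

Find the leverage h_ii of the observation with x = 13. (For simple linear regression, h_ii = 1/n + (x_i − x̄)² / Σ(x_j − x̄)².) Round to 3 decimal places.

x̄ = (11 + 13 + 15 + 17 + 19 + 21 + 23 + 25 + 27 + 29)/10 = 20
Σ(x − x̄)² = 81 + 49 + 25 + 9 + 1 + 1 + 9 + 25 + 49 + 81 = 330
h = 1/10 + (-7)²/330 = 0.1 + 0.148485 = 0.248

h = 0.248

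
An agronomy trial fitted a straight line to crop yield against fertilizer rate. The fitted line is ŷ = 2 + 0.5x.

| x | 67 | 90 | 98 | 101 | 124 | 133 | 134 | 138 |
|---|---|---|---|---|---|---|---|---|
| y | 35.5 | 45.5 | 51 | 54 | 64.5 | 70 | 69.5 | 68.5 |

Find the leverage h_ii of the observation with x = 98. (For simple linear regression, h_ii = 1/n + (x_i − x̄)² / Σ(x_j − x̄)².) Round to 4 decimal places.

x̄ = (67 + 90 + 98 + 101 + 124 + 133 + 134 + 138)/8 = 110.625
Σ(x − x̄)² = 1903.14 + 425.391 + 159.391 + 92.6406 + 178.891 + 500.641 + 546.391 + 749.391 = 4555.88
h = 1/8 + (-12.625)²/4555.88 = 0.125 + 0.0349857 = 0.1600

h = 0.1600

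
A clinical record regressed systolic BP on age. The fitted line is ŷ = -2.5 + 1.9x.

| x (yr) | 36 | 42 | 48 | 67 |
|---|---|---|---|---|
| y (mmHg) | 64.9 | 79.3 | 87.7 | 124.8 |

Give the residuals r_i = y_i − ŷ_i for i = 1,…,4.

-1, 2, -1, 0

x=36: ŷ = -2.5 + 1.9·36 = 65.9; r = 64.9 − 65.9 = -1
x=42: ŷ = -2.5 + 1.9·42 = 77.3; r = 79.3 − 77.3 = 2
x=48: ŷ = -2.5 + 1.9·48 = 88.7; r = 87.7 − 88.7 = -1
x=67: ŷ = -2.5 + 1.9·67 = 124.8; r = 124.8 − 124.8 = 0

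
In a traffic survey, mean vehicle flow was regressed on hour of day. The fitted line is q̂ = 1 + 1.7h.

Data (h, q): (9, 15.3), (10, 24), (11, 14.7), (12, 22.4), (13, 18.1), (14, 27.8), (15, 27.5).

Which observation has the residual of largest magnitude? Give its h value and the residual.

h = 10, r = 6

h=9: q̂ = 1 + 1.7·9 = 16.3; r = 15.3 − 16.3 = -1
h=10: q̂ = 1 + 1.7·10 = 18; r = 24 − 18 = 6
h=11: q̂ = 1 + 1.7·11 = 19.7; r = 14.7 − 19.7 = -5
h=12: q̂ = 1 + 1.7·12 = 21.4; r = 22.4 − 21.4 = 1
h=13: q̂ = 1 + 1.7·13 = 23.1; r = 18.1 − 23.1 = -5
h=14: q̂ = 1 + 1.7·14 = 24.8; r = 27.8 − 24.8 = 3
h=15: q̂ = 1 + 1.7·15 = 26.5; r = 27.5 − 26.5 = 1
Largest |r| is 6 at h = 10, residual 6.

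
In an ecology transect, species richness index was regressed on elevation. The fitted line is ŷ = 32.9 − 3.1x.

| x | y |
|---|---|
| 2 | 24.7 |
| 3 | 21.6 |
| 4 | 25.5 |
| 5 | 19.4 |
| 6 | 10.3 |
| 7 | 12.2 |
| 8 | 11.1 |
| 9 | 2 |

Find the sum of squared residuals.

x=2: ŷ = 32.9 − 3.1·2 = 26.7; e = 24.7 − 26.7 = -2
x=3: ŷ = 32.9 − 3.1·3 = 23.6; e = 21.6 − 23.6 = -2
x=4: ŷ = 32.9 − 3.1·4 = 20.5; e = 25.5 − 20.5 = 5
x=5: ŷ = 32.9 − 3.1·5 = 17.4; e = 19.4 − 17.4 = 2
x=6: ŷ = 32.9 − 3.1·6 = 14.3; e = 10.3 − 14.3 = -4
x=7: ŷ = 32.9 − 3.1·7 = 11.2; e = 12.2 − 11.2 = 1
x=8: ŷ = 32.9 − 3.1·8 = 8.1; e = 11.1 − 8.1 = 3
x=9: ŷ = 32.9 − 3.1·9 = 5; e = 2 − 5 = -3
SSE = 4 + 4 + 25 + 4 + 16 + 1 + 9 + 9 = 72

SSE = 72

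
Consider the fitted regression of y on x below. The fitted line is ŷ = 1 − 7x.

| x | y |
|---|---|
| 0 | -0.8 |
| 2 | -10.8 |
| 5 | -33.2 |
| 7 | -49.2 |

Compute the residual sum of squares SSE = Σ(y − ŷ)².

x=0: ŷ = 1 − 7·0 = 1; e = -0.8 − 1 = -1.8
x=2: ŷ = 1 − 7·2 = -13; e = -10.8 − (-13) = 2.2
x=5: ŷ = 1 − 7·5 = -34; e = -33.2 − (-34) = 0.8
x=7: ŷ = 1 − 7·7 = -48; e = -49.2 − (-48) = -1.2
SSE = 3.24 + 4.84 + 0.64 + 1.44 = 10.16

SSE = 10.16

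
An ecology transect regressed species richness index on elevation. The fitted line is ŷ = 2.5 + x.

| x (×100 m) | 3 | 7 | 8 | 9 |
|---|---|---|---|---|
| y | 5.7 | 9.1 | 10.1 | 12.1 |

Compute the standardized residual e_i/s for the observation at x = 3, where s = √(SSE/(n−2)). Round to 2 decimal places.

0.33

x=3: ŷ = 2.5 + 3 = 5.5; e = 5.7 − 5.5 = 0.2
x=7: ŷ = 2.5 + 7 = 9.5; e = 9.1 − 9.5 = -0.4
x=8: ŷ = 2.5 + 8 = 10.5; e = 10.1 − 10.5 = -0.4
x=9: ŷ = 2.5 + 9 = 11.5; e = 12.1 − 11.5 = 0.6
SSE = 0.04 + 0.16 + 0.16 + 0.36 = 0.72
s = √(0.72/2) = 0.6
e/s = 0.2 / 0.6 = 0.33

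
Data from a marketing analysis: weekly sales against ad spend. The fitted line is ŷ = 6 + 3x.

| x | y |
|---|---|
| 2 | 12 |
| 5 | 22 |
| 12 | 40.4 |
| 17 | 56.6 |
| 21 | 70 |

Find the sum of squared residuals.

x=2: ŷ = 6 + 3·2 = 12; r = 12 − 12 = 0
x=5: ŷ = 6 + 3·5 = 21; r = 22 − 21 = 1
x=12: ŷ = 6 + 3·12 = 42; r = 40.4 − 42 = -1.6
x=17: ŷ = 6 + 3·17 = 57; r = 56.6 − 57 = -0.4
x=21: ŷ = 6 + 3·21 = 69; r = 70 − 69 = 1
SSE = 0 + 1 + 2.56 + 0.16 + 1 = 4.72

SSE = 4.72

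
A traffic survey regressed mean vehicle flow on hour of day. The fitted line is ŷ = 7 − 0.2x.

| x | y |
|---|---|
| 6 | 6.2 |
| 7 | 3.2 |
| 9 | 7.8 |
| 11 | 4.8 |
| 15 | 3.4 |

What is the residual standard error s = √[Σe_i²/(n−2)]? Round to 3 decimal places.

s = 2.085

x=6: ŷ = 7 − 0.2·6 = 5.8; e = 6.2 − 5.8 = 0.4
x=7: ŷ = 7 − 0.2·7 = 5.6; e = 3.2 − 5.6 = -2.4
x=9: ŷ = 7 − 0.2·9 = 5.2; e = 7.8 − 5.2 = 2.6
x=11: ŷ = 7 − 0.2·11 = 4.8; e = 4.8 − 4.8 = 0
x=15: ŷ = 7 − 0.2·15 = 4; e = 3.4 − 4 = -0.6
SSE = 0.16 + 5.76 + 6.76 + 0 + 0.36 = 13.04
s = √(13.04/3) = √4.34667 ≈ 2.085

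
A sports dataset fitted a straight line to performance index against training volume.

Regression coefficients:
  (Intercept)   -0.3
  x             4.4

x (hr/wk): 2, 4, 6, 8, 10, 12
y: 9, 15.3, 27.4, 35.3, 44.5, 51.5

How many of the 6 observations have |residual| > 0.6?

x=2: ŷ = -0.3 + 4.4·2 = 8.5; r = 9 − 8.5 = 0.5
x=4: ŷ = -0.3 + 4.4·4 = 17.3; r = 15.3 − 17.3 = -2
x=6: ŷ = -0.3 + 4.4·6 = 26.1; r = 27.4 − 26.1 = 1.3
x=8: ŷ = -0.3 + 4.4·8 = 34.9; r = 35.3 − 34.9 = 0.4
x=10: ŷ = -0.3 + 4.4·10 = 43.7; r = 44.5 − 43.7 = 0.8
x=12: ŷ = -0.3 + 4.4·12 = 52.5; r = 51.5 − 52.5 = -1
|r| > 0.6: x=4 (|r|=2), x=6 (|r|=1.3), x=10 (|r|=0.8), x=12 (|r|=1) → 4

4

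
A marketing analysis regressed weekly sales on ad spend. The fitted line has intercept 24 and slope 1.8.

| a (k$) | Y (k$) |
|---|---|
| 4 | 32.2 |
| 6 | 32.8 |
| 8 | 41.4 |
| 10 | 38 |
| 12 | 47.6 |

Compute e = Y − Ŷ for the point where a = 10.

e = -4

Ŷ = 24 + 1.8·10 = 42
e = 38 − 42 = -4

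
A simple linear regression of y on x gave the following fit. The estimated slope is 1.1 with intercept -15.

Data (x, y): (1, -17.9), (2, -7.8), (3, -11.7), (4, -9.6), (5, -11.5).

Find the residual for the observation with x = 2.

e = 5

ŷ = -15 + 1.1·2 = -12.8
e = -7.8 − (-12.8) = 5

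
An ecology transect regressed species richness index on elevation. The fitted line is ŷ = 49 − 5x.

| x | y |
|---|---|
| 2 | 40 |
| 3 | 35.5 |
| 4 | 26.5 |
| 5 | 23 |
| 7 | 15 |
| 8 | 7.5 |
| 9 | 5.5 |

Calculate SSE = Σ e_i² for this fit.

SSE = 16

x=2: ŷ = 49 − 5·2 = 39; e = 40 − 39 = 1
x=3: ŷ = 49 − 5·3 = 34; e = 35.5 − 34 = 1.5
x=4: ŷ = 49 − 5·4 = 29; e = 26.5 − 29 = -2.5
x=5: ŷ = 49 − 5·5 = 24; e = 23 − 24 = -1
x=7: ŷ = 49 − 5·7 = 14; e = 15 − 14 = 1
x=8: ŷ = 49 − 5·8 = 9; e = 7.5 − 9 = -1.5
x=9: ŷ = 49 − 5·9 = 4; e = 5.5 − 4 = 1.5
SSE = 1 + 2.25 + 6.25 + 1 + 1 + 2.25 + 2.25 = 16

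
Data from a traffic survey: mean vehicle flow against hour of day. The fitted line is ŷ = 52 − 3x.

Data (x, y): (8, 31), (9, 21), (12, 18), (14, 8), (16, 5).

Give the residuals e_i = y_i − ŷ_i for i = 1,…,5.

x=8: ŷ = 52 − 3·8 = 28; e = 31 − 28 = 3
x=9: ŷ = 52 − 3·9 = 25; e = 21 − 25 = -4
x=12: ŷ = 52 − 3·12 = 16; e = 18 − 16 = 2
x=14: ŷ = 52 − 3·14 = 10; e = 8 − 10 = -2
x=16: ŷ = 52 − 3·16 = 4; e = 5 − 4 = 1

3, -4, 2, -2, 1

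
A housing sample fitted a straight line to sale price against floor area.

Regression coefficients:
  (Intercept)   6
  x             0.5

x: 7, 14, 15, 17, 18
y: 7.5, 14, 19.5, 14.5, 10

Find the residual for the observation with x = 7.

r = -2

ŷ = 6 + 0.5·7 = 9.5
r = 7.5 − 9.5 = -2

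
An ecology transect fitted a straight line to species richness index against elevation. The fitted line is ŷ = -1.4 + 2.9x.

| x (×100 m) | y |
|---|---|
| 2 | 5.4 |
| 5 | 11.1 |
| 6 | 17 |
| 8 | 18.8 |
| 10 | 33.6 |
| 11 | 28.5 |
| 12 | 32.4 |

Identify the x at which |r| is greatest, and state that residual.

x=2: ŷ = -1.4 + 2.9·2 = 4.4; r = 5.4 − 4.4 = 1
x=5: ŷ = -1.4 + 2.9·5 = 13.1; r = 11.1 − 13.1 = -2
x=6: ŷ = -1.4 + 2.9·6 = 16; r = 17 − 16 = 1
x=8: ŷ = -1.4 + 2.9·8 = 21.8; r = 18.8 − 21.8 = -3
x=10: ŷ = -1.4 + 2.9·10 = 27.6; r = 33.6 − 27.6 = 6
x=11: ŷ = -1.4 + 2.9·11 = 30.5; r = 28.5 − 30.5 = -2
x=12: ŷ = -1.4 + 2.9·12 = 33.4; r = 32.4 − 33.4 = -1
Largest |r| is 6 at x = 10, residual 6.

x = 10, r = 6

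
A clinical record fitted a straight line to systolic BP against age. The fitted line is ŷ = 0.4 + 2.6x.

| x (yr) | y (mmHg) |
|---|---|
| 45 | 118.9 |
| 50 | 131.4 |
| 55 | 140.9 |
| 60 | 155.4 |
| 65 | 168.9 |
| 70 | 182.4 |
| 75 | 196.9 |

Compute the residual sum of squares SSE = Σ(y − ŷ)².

SSE = 13

x=45: ŷ = 0.4 + 2.6·45 = 117.4; e = 118.9 − 117.4 = 1.5
x=50: ŷ = 0.4 + 2.6·50 = 130.4; e = 131.4 − 130.4 = 1
x=55: ŷ = 0.4 + 2.6·55 = 143.4; e = 140.9 − 143.4 = -2.5
x=60: ŷ = 0.4 + 2.6·60 = 156.4; e = 155.4 − 156.4 = -1
x=65: ŷ = 0.4 + 2.6·65 = 169.4; e = 168.9 − 169.4 = -0.5
x=70: ŷ = 0.4 + 2.6·70 = 182.4; e = 182.4 − 182.4 = 0
x=75: ŷ = 0.4 + 2.6·75 = 195.4; e = 196.9 − 195.4 = 1.5
SSE = 2.25 + 1 + 6.25 + 1 + 0.25 + 0 + 2.25 = 13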